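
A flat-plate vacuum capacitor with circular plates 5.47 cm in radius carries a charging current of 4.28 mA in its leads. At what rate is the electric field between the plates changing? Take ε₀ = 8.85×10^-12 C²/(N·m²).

By continuity, I_d in the gap equals the 4.28 mA flowing in the wire.
Then dE/dt = I_d/(ε₀A) = 5.14×10^10 V/(m·s).

5.14×10^10 V/(m·s)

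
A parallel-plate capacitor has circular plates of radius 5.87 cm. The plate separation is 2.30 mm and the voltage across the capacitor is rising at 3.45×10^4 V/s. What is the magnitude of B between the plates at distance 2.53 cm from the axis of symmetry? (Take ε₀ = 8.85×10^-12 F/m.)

2.11×10^-12 T

With E = V/d, dE/dt = 1.500×10^7 V/(m·s) and πR² = 0.01082 m², giving I_d = ε₀ πR² dE/dt = 1.436×10^-6 A.
∮B·dl = μ₀ I_d,enc with I_d,enc = I_d r²/R² = 2.668×10^-7 A; so B = μ₀ I_d,enc/(2πr) = 2.11×10^-12 T.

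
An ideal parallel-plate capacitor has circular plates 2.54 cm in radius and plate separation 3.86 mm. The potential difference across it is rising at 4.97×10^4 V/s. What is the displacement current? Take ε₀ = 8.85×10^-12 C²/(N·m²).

2.31×10^-7 A

The field between the plates is E = V/d, so dE/dt = (4.97×10^4)/(3.86×10^-3 m) = 1.288×10^7 V/(m·s).
I_d = ε₀ A (dE/dt) = (8.85×10^-12)(2.027×10^-3)(1.288×10^7) = 2.31×10^-7 A.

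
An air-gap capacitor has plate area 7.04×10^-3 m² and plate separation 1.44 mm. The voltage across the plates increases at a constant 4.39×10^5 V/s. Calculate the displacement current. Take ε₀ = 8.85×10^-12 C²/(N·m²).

1.90×10^-5 A

E = V/d so dE/dt = (dV/dt)/d = 3.049×10^8 V/(m·s), and I_d = ε₀ A dE/dt = (8.85×10^-12)(7.04×10^-3)(3.049×10^8) = 1.90×10^-5 A.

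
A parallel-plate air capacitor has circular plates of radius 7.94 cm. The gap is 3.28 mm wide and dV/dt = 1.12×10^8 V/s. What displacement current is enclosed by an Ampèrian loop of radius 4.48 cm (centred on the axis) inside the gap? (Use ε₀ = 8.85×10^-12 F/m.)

dE/dt = (dV/dt)/d = 3.415×10^10 V/(m·s); I_d = ε₀(πR²)(dE/dt) = (8.85×10^-12)(0.01981)(3.415×10^10) = 5.987×10^-3 A.
The field is uniform, so I_d,enc = I_d (r/R)² = (5.987×10^-3)(4.48/7.94)² = 1.91×10^-3 A.

1.91×10^-3 A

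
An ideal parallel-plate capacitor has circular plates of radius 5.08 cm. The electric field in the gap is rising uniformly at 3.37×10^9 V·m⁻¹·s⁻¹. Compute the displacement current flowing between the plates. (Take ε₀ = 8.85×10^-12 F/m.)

2.42×10^-4 A

I_d = ε₀ A (dE/dt) = (8.85×10^-12)(8.107×10^-3 m²)(3.37×10^9) = 2.42×10^-4 A.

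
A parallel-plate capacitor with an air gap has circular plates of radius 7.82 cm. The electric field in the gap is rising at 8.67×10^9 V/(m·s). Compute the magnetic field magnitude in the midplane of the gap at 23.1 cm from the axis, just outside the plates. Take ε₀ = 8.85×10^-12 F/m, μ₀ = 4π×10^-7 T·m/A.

Total displacement current: I_d = ε₀(πR²)(dE/dt) = (8.85×10^-12)(0.01921)(8.67×10^9) = 1.474×10^-3 A.
For r ≥ R the full I_d is enclosed: B = μ₀ I_d/(2πr) = (4π×10^-7)(1.474×10^-3)/(2π·0.231) = 1.28×10^-9 T.

1.28×10^-9 T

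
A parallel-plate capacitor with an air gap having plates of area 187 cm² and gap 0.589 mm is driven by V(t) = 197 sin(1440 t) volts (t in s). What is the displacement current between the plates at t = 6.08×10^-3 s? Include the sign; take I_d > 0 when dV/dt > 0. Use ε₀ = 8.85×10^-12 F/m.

-6.25×10^-5 A

C = ε₀A/d = (8.85×10^-12)(0.0187)/(5.89×10^-4) = 2.810×10^-10 F. dV/dt = V₀ω·cos(ωt); at ωt = 8.7552 rad this factor is -0.7841.
I_d = C dV/dt = (2.810×10^-10)(197)(1440)(-0.7841) = -6.25×10^-5 A.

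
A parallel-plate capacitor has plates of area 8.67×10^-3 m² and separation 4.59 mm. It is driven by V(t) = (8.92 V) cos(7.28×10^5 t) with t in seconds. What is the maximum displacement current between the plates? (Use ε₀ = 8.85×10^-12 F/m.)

The displacement current equals the conduction current C dV/dt, which peaks at C V₀ ω.
With C = ε₀A/d = (8.85×10^-12)(8.67×10^-3)/(4.59×10^-3) = 1.672×10^-11 F and ω = 7.28×10^5 rad/s, I_d,max = (1.672×10^-11)(8.92)(7.28×10^5) = 1.09×10^-4 A.

1.09×10^-4 A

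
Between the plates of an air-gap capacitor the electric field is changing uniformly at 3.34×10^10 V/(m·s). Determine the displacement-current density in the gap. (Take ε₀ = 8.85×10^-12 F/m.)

0.296 A/m²

J_d = ε₀ dE/dt = (8.85×10^-12)(3.34×10^10) = 0.296 A/m².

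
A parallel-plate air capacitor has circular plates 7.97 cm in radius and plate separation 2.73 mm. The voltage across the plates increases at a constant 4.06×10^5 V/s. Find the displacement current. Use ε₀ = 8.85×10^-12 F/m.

2.63×10^-5 A

E = V/d so dE/dt = (dV/dt)/d = 1.487×10^8 V/(m·s), and I_d = ε₀ A dE/dt = (8.85×10^-12)(0.01996)(1.487×10^8) = 2.63×10^-5 A.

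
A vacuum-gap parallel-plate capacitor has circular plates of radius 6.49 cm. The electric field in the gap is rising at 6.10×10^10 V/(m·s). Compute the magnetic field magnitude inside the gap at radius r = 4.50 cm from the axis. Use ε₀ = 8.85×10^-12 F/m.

Through the whole plate area (πR² = 0.01323 m²), I_d = ε₀ πR² dE/dt = 7.142×10^-3 A.
For r < R the Ampère–Maxwell law gives B(2πr) = μ₀ I_d (r²/R²), so B = μ₀ I_d r/(2πR²) = (4π×10^-7)(7.142×10^-3)(0.0450)/(2π·0.0649²) = 1.53×10^-8 T.

1.53×10^-8 T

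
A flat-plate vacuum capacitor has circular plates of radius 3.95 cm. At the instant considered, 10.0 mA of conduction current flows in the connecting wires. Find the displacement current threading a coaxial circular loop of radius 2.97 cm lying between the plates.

No conduction current crosses the gap, so I_d there equals the 0.0100 A in the leads.
The field is uniform, so I_d,enc = I_d (r/R)² = (0.0100)(2.97/3.95)² = 5.65×10^-3 A.

5.65×10^-3 A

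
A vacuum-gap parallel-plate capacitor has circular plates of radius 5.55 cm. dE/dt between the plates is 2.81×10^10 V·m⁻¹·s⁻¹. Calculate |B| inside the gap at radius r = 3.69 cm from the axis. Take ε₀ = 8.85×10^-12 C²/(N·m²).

Through the whole plate area (πR² = 9.677×10^-3 m²), I_d = ε₀ πR² dE/dt = 2.407×10^-3 A.
For r < R the Ampère–Maxwell law gives B(2πr) = μ₀ I_d (r²/R²), so B = μ₀ I_d r/(2πR²) = (4π×10^-7)(2.407×10^-3)(0.0369)/(2π·0.0555²) = 5.77×10^-9 T.

5.77×10^-9 T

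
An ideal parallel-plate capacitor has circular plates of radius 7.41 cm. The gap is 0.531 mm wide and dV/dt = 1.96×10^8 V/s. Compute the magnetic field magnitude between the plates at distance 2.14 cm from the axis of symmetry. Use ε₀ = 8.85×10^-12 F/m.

4.39×10^-8 T

With E = V/d, dE/dt = 3.691×10^11 V/(m·s) and πR² = 0.01725 m², giving I_d = ε₀ πR² dE/dt = 0.05635 A.
∮B·dl = μ₀ I_d,enc with I_d,enc = I_d r²/R² = 4.700×10^-3 A; so B = μ₀ I_d,enc/(2πr) = 4.39×10^-8 T.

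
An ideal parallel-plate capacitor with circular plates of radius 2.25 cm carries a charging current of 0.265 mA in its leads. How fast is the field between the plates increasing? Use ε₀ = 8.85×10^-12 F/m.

1.88×10^10 V/(m·s)

By continuity, I_d in the gap equals the 0.265 mA flowing in the wire.
Inverting I_d = ε₀ A dE/dt gives dE/dt = 2.65×10^-4 / (8.85×10^-12 · 1.590×10^-3) = 1.88×10^10 V/(m·s).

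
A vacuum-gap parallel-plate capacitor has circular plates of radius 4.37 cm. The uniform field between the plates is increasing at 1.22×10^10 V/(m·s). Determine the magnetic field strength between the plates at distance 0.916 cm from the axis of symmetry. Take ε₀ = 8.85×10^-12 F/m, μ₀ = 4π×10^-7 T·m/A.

Through the whole plate area (πR² = 5.999×10^-3 m²), I_d = ε₀ πR² dE/dt = 6.477×10^-4 A.
For r < R the Ampère–Maxwell law gives B(2πr) = μ₀ I_d (r²/R²), so B = μ₀ I_d r/(2πR²) = (4π×10^-7)(6.477×10^-4)(9.16×10^-3)/(2π·0.0437²) = 6.21×10^-10 T.

6.21×10^-10 T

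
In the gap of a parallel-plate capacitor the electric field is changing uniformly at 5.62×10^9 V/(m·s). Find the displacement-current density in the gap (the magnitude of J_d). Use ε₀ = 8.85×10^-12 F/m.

0.0497 A/m²

The displacement-current density is ε₀ ∂E/∂t = (8.85×10^-12)(5.62×10^9) = 0.0497 A/m².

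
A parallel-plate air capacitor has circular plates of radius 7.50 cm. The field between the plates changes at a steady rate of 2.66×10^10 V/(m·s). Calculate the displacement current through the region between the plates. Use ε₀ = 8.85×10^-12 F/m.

4.16×10^-3 A

The displacement current is ε₀ times dΦ_E/dt = ε₀ A dE/dt = (8.85×10^-12)(0.01767)(2.66×10^10) = 4.16×10^-3 A.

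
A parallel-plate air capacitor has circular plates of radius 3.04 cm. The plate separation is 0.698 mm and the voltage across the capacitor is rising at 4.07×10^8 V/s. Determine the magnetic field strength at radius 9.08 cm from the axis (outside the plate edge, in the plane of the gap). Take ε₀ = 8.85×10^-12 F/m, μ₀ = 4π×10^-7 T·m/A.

With E = V/d, dE/dt = 5.831×10^11 V/(m·s) and πR² = 2.903×10^-3 m², giving I_d = ε₀ πR² dE/dt = 0.01498 A.
For r ≥ R the full I_d is enclosed: B = μ₀ I_d/(2πr) = (4π×10^-7)(0.01498)/(2π·0.0908) = 3.30×10^-8 T.

3.30×10^-8 T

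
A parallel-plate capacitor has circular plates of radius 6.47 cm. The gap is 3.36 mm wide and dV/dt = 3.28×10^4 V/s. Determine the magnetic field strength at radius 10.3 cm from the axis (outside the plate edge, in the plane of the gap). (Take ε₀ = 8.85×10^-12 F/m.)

2.21×10^-12 T

dE/dt = (dV/dt)/d = 9.762×10^6 V/(m·s); I_d = ε₀(πR²)(dE/dt) = (8.85×10^-12)(0.01315)(9.762×10^6) = 1.136×10^-6 A.
For r ≥ R the full I_d is enclosed: B = μ₀ I_d/(2πr) = (4π×10^-7)(1.136×10^-6)/(2π·0.103) = 2.21×10^-12 T.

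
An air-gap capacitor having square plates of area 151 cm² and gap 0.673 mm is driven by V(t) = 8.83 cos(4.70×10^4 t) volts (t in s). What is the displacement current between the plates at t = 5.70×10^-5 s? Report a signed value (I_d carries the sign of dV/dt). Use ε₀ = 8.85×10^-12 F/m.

-3.68×10^-5 A

dE/dt = (V₀ω/d)·−sin(ωt) with ωt = 2.679 rad: (8.83)(4.70×10^4)(-0.4463)/(6.73×10^-4) = -2.752×10^8 V/(m·s).
I_d = ε₀ A dE/dt = (8.85×10^-12)(0.0151)(-2.752×10^8) = -3.68×10^-5 A.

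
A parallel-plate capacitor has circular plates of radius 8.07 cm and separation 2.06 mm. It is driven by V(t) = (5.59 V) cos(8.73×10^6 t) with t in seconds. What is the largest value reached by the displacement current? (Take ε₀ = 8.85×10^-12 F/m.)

4.29×10^-3 A

C = ε₀A/d = (8.85×10^-12)(0.02046)/(2.06×10^-3) = 8.790×10^-11 F; ω = 8.73×10^6 rad/s.
I_d = C dV/dt, so |I_d|_max = C V₀ ω = (8.790×10^-11)(5.59)(8.73×10^6) = 4.29×10^-3 A.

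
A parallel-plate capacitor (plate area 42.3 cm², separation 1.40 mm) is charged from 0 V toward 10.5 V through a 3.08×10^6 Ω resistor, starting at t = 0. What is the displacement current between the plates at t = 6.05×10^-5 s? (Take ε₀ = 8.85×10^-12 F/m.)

1.64×10^-6 A

C = ε₀A/d = (8.85×10^-12)(4.23×10^-3)/(1.40×10^-3) = 2.674×10^-11 F, so τ = RC = 8.236×10^-5 s.
The conduction current is I(t) = (V₀/R) e^(−t/τ), and the displacement current between the plates equals it.
t/τ = 0.7346; I_d = (10.5/3.08×10^6) · e^(−0.7346) = (3.409×10^-6)(0.4797) = 1.64×10^-6 A.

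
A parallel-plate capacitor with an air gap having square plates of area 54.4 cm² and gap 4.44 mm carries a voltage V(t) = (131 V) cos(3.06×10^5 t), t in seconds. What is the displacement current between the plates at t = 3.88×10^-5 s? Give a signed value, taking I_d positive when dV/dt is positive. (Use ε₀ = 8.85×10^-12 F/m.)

dE/dt = (V₀ω/d)·−sin(ωt) with ωt = 11.8728 rad: (131)(3.06×10^5)(0.6393)/(4.44×10^-3) = 5.772×10^9 V/(m·s).
I_d = ε₀ A dE/dt = (8.85×10^-12)(5.44×10^-3)(5.772×10^9) = 2.78×10^-4 A.

2.78×10^-4 A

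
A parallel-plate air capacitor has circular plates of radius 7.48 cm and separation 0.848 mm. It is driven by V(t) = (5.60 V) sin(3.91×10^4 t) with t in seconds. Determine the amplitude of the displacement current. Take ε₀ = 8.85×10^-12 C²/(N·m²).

The displacement current equals the conduction current C dV/dt, which peaks at C V₀ ω.
With C = ε₀A/d = (8.85×10^-12)(0.01758)/(8.48×10^-4) = 1.835×10^-10 F and ω = 3.91×10^4 rad/s, I_d,max = (1.835×10^-10)(5.60)(3.91×10^4) = 4.02×10^-5 A.

4.02×10^-5 A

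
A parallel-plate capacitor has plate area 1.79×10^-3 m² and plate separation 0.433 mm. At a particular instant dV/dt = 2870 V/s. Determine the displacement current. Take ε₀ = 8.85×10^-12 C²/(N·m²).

1.05×10^-7 A

The field between the plates is E = V/d, so dE/dt = (2870)/(4.33×10^-4 m) = 6.628×10^6 V/(m·s).
I_d = ε₀ A (dE/dt) = (8.85×10^-12)(1.79×10^-3)(6.628×10^6) = 1.05×10^-7 A.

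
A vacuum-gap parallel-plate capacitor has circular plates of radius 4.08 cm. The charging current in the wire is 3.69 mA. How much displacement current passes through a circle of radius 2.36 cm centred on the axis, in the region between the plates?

1.23×10^-3 A

By continuity the displacement current in the gap matches the conduction current: I_d = 3.69×10^-3 A.
Through an area πr² the displacement current is I_d·(πr²/πR²) = I_d (r/R)² = 1.23×10^-3 A.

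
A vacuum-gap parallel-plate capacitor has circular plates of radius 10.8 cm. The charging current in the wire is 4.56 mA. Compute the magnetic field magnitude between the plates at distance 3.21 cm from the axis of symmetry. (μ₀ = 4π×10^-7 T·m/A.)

Between the plates the displacement current equals the wire current: I_d = 4.56 mA = 4.56×10^-3 A.
An Ampèrian loop of radius r encloses a fraction (r/R)² of I_d. Then B·2πr = μ₀ I_d (r/R)², giving B = μ₀ I_d r/(2πR²) = 2.51×10^-9 T.

2.51×10^-9 T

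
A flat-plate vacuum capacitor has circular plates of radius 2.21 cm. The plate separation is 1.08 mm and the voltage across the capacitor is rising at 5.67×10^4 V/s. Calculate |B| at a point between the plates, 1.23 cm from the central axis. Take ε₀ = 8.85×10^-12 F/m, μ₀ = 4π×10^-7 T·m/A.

I_d = C dV/dt with C = ε₀πR²/d = 1.257×10^-11 F, so I_d = (1.257×10^-11)(5.67×10^4) = 7.127×10^-7 A.
∮B·dl = μ₀ I_d,enc with I_d,enc = I_d r²/R² = 2.208×10^-7 A; so B = μ₀ I_d,enc/(2πr) = 3.59×10^-12 T.

3.59×10^-12 T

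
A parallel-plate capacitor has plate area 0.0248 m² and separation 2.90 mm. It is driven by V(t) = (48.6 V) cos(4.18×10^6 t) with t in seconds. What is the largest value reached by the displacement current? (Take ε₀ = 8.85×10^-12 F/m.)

C = ε₀A/d = (8.85×10^-12)(0.0248)/(2.90×10^-3) = 7.568×10^-11 F; ω = 4.18×10^6 rad/s.
I_d = C dV/dt, so |I_d|_max = C V₀ ω = (7.568×10^-11)(48.6)(4.18×10^6) = 0.0154 A.

0.0154 A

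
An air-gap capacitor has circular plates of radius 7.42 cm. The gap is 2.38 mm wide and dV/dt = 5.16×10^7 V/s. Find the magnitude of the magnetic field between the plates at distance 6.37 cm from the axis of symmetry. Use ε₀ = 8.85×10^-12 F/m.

With E = V/d, dE/dt = 2.168×10^10 V/(m·s) and πR² = 0.01730 m², giving I_d = ε₀ πR² dE/dt = 3.319×10^-3 A.
For r < R the Ampère–Maxwell law gives B(2πr) = μ₀ I_d (r²/R²), so B = μ₀ I_d r/(2πR²) = (4π×10^-7)(3.319×10^-3)(0.0637)/(2π·0.0742²) = 7.68×10^-9 T.

7.68×10^-9 T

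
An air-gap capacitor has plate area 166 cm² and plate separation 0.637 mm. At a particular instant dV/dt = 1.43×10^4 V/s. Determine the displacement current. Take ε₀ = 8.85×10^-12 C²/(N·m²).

3.30×10^-6 A

The displacement current equals the charging current C dV/dt. With C = ε₀A/d = (8.85×10^-12)(0.0166)/(6.37×10^-4) = 2.306×10^-10 F, I_d = (2.306×10^-10)(1.43×10^4) = 3.30×10^-6 A.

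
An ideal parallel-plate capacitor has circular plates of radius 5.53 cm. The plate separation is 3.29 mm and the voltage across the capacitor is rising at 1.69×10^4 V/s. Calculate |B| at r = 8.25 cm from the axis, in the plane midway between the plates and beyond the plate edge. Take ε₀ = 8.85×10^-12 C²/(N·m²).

With E = V/d, dE/dt = 5.137×10^6 V/(m·s) and πR² = 9.607×10^-3 m², giving I_d = ε₀ πR² dE/dt = 4.368×10^-7 A.
With r > R the enclosed displacement current is the full I_d; B = μ₀ I_d / (2πr) = 1.06×10^-12 T.

1.06×10^-12 T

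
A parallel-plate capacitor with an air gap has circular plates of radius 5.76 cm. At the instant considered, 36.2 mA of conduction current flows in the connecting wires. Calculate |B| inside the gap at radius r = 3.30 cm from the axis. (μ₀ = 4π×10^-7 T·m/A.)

No conduction current crosses the gap, so I_d there equals the 0.0362 A in the leads.
An Ampèrian loop of radius r encloses a fraction (r/R)² of I_d. Then B·2πr = μ₀ I_d (r/R)², giving B = μ₀ I_d r/(2πR²) = 7.20×10^-8 T.

7.20×10^-8 T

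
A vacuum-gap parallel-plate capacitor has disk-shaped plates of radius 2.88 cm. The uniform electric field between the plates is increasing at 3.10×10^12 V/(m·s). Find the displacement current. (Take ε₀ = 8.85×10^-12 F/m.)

With a uniform field, Φ_E = EA, so I_d = ε₀ A dE/dt = 0.0715 A.

0.0715 A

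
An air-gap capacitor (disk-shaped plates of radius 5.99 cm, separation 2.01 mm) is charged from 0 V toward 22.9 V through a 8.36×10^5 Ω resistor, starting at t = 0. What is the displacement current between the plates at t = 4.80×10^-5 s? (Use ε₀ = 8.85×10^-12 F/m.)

8.61×10^-6 A

C = ε₀A/d = (8.85×10^-12)(0.01127)/(2.01×10^-3) = 4.962×10^-11 F and τ = RC = 4.148×10^-5 s. I_d in the gap equals the RC charging current.
I_d(t) = (V₀/R) e^(−t/τ) = 2.739×10^-5 · e^(−1.157) = 8.61×10^-6 A.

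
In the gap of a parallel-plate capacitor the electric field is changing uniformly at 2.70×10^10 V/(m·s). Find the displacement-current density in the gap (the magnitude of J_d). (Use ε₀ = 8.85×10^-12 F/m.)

0.239 A/m²

J_d = ε₀ ∂E/∂t, so J_d = 0.239 A/m².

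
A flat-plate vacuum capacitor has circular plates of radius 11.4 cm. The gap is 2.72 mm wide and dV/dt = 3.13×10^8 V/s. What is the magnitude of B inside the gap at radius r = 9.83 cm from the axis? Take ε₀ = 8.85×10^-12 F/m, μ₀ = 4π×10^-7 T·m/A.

I_d = C dV/dt with C = ε₀πR²/d = 1.328×10^-10 F, so I_d = (1.328×10^-10)(3.13×10^8) = 0.04157 A.
For r < R the Ampère–Maxwell law gives B(2πr) = μ₀ I_d (r²/R²), so B = μ₀ I_d r/(2πR²) = (4π×10^-7)(0.04157)(0.0983)/(2π·0.114²) = 6.29×10^-8 T.

6.29×10^-8 T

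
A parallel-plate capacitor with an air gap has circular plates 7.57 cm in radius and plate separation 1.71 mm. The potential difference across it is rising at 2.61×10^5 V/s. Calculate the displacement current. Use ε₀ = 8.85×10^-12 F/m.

2.43×10^-5 A

C = ε₀A/d = (8.85×10^-12)(0.01800)/(1.71×10^-3) = 9.316×10^-11 F.
I_d = C dV/dt = (9.316×10^-11)(2.61×10^5) = 2.43×10^-5 A.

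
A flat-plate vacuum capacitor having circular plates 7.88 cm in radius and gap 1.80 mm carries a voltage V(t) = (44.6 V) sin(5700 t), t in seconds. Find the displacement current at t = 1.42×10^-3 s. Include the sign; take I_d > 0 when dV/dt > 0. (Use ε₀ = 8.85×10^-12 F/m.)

dE/dt = (V₀ω/d)·cos(ωt) with ωt = 8.094 rad: (44.6)(5700)(-0.2377)/(1.80×10^-3) = -3.357×10^7 V/(m·s).
I_d = ε₀ A dE/dt = (8.85×10^-12)(0.01951)(-3.357×10^7) = -5.80×10^-6 A.

-5.80×10^-6 A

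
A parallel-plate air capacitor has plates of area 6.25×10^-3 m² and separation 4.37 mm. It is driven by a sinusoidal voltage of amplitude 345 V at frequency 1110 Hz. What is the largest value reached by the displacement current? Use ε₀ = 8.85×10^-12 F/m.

3.05×10^-5 A

C = ε₀A/d = (8.85×10^-12)(6.25×10^-3)/(4.37×10^-3) = 1.266×10^-11 F; ω = 2πf = 6974 rad/s.
I_d = C dV/dt, so |I_d|_max = C V₀ ω = (1.266×10^-11)(345)(6974) = 3.05×10^-5 A.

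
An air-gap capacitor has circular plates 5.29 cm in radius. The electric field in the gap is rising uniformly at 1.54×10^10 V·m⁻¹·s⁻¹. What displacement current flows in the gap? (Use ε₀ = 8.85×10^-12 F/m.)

1.20×10^-3 A

I_d = ε₀ A (dE/dt) = (8.85×10^-12)(8.791×10^-3 m²)(1.54×10^10) = 1.20×10^-3 A.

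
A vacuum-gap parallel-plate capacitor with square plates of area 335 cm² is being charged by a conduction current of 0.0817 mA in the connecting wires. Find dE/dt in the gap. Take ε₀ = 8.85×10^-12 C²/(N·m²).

Charge continuity gives I_d = I = 8.17×10^-5 A between the plates.
Then dE/dt = I_d/(ε₀A) = 2.76×10^8 V/(m·s).

2.76×10^8 V/(m·s)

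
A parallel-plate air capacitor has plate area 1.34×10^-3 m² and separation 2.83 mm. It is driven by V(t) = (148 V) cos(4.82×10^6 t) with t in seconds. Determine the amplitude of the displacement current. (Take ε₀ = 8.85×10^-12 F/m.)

2.99×10^-3 A

The displacement current equals the conduction current C dV/dt, which peaks at C V₀ ω.
With C = ε₀A/d = (8.85×10^-12)(1.34×10^-3)/(2.83×10^-3) = 4.190×10^-12 F and ω = 4.82×10^6 rad/s, I_d,max = (4.190×10^-12)(148)(4.82×10^6) = 2.99×10^-3 A.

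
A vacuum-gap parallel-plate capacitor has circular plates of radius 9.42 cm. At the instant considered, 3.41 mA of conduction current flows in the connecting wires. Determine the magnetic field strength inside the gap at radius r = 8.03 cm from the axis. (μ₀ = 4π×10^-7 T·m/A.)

6.17×10^-9 T

By continuity the displacement current in the gap matches the conduction current: I_d = 3.41×10^-3 A.
An Ampèrian loop of radius r encloses a fraction (r/R)² of I_d. Then B·2πr = μ₀ I_d (r/R)², giving B = μ₀ I_d r/(2πR²) = 6.17×10^-9 T.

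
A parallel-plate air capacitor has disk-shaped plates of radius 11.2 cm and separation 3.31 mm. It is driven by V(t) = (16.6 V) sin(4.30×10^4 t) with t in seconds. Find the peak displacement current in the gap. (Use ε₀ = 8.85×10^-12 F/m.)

7.52×10^-5 A

The displacement current equals the conduction current C dV/dt, which peaks at C V₀ ω.
With C = ε₀A/d = (8.85×10^-12)(0.03941)/(3.31×10^-3) = 1.054×10^-10 F and ω = 4.30×10^4 rad/s, I_d,max = (1.054×10^-10)(16.6)(4.30×10^4) = 7.52×10^-5 A.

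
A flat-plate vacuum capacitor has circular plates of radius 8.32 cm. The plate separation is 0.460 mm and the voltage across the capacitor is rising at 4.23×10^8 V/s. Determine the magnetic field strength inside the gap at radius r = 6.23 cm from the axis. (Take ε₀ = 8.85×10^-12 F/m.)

With E = V/d, dE/dt = 9.196×10^11 V/(m·s) and πR² = 0.02175 m², giving I_d = ε₀ πR² dE/dt = 0.1770 A.
For r < R the Ampère–Maxwell law gives B(2πr) = μ₀ I_d (r²/R²), so B = μ₀ I_d r/(2πR²) = (4π×10^-7)(0.1770)(0.0623)/(2π·0.0832²) = 3.19×10^-7 T.

3.19×10^-7 T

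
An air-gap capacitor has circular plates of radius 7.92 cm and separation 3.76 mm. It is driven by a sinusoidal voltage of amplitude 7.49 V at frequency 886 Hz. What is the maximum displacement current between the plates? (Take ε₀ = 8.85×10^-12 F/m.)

1.93×10^-6 A

C = ε₀A/d = (8.85×10^-12)(0.01971)/(3.76×10^-3) = 4.639×10^-11 F; ω = 2πf = 5567 rad/s.
I_d = C dV/dt, so |I_d|_max = C V₀ ω = (4.639×10^-11)(7.49)(5567) = 1.93×10^-6 A.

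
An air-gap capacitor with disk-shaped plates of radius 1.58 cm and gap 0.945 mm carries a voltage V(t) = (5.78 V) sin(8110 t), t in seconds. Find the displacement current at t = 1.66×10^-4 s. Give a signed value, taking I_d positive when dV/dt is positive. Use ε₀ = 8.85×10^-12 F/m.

dV/dt = (5.78)(8110)·cos(1.34626) = 1.044×10^4 V/s.
I_d = C dV/dt with C = ε₀A/d = (8.85×10^-12)(7.843×10^-4)/(9.45×10^-4) = 7.345×10^-12 F, so I_d = (7.345×10^-12)(1.044×10^4) = 7.67×10^-8 A.

7.67×10^-8 A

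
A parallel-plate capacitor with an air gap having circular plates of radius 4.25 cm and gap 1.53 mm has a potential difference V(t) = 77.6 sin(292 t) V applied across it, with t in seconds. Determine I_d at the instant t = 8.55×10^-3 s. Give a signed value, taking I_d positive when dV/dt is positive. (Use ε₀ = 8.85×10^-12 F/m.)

-5.94×10^-7 A

C = ε₀A/d = (8.85×10^-12)(5.675×10^-3)/(1.53×10^-3) = 3.283×10^-11 F. dV/dt = V₀ω·cos(ωt); at ωt = 2.4966 rad this factor is -0.7991.
I_d = C dV/dt = (3.283×10^-11)(77.6)(292)(-0.7991) = -5.94×10^-7 A.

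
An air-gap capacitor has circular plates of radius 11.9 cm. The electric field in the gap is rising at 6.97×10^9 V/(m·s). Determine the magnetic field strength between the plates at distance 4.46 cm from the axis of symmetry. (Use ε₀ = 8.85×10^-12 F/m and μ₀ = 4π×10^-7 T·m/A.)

1.73×10^-9 T

Total displacement current: I_d = ε₀(πR²)(dE/dt) = (8.85×10^-12)(0.04449)(6.97×10^9) = 2.744×10^-3 A.
∮B·dl = μ₀ I_d,enc with I_d,enc = I_d r²/R² = 3.854×10^-4 A; so B = μ₀ I_d,enc/(2πr) = 1.73×10^-9 T.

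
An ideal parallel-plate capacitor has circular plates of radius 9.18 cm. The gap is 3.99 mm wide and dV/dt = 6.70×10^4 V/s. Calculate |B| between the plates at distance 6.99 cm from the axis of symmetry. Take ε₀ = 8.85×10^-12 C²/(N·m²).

6.53×10^-12 T

I_d = C dV/dt with C = ε₀πR²/d = 5.871×10^-11 F, so I_d = (5.871×10^-11)(6.70×10^4) = 3.934×10^-6 A.
∮B·dl = μ₀ I_d,enc with I_d,enc = I_d r²/R² = 2.281×10^-6 A; so B = μ₀ I_d,enc/(2πr) = 6.53×10^-12 T.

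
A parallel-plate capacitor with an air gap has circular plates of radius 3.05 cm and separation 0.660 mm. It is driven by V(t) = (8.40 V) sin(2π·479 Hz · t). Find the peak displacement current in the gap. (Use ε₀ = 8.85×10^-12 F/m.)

9.91×10^-7 A

The displacement current equals the conduction current C dV/dt, which peaks at C V₀ ω.
With C = ε₀A/d = (8.85×10^-12)(2.922×10^-3)/(6.60×10^-4) = 3.918×10^-11 F and ω = 2πf = 3010 rad/s, I_d,max = (3.918×10^-11)(8.40)(3010) = 9.91×10^-7 A.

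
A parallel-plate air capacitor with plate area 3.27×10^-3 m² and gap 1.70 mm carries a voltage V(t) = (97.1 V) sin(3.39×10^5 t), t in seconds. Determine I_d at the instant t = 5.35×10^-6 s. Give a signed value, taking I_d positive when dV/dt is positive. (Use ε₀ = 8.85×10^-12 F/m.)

C = ε₀A/d = (8.85×10^-12)(3.27×10^-3)/(1.70×10^-3) = 1.702×10^-11 F. dV/dt = V₀ω·cos(ωt); at ωt = 1.81365 rad this factor is -0.2405.
I_d = C dV/dt = (1.702×10^-11)(97.1)(3.39×10^5)(-0.2405) = -1.35×10^-4 A.

-1.35×10^-4 A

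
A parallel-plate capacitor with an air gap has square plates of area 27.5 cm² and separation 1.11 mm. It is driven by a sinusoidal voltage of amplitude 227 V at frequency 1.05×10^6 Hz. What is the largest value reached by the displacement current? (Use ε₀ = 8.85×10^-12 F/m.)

C = ε₀A/d = (8.85×10^-12)(2.75×10^-3)/(1.11×10^-3) = 2.193×10^-11 F; ω = 2πf = 6.597×10^6 rad/s.
I_d = C dV/dt, so |I_d|_max = C V₀ ω = (2.193×10^-11)(227)(6.597×10^6) = 0.0328 A.

0.0328 A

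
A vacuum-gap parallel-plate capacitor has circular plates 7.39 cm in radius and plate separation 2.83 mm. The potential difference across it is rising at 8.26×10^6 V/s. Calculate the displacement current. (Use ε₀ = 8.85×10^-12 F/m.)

E = V/d so dE/dt = (dV/dt)/d = 2.919×10^9 V/(m·s), and I_d = ε₀ A dE/dt = (8.85×10^-12)(0.01716)(2.919×10^9) = 4.43×10^-4 A.

4.43×10^-4 A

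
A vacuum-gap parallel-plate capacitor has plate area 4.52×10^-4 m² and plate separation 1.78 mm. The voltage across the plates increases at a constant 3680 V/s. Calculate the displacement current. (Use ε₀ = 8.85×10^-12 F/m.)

8.27×10^-9 A

C = ε₀A/d = (8.85×10^-12)(4.52×10^-4)/(1.78×10^-3) = 2.247×10^-12 F.
I_d = C dV/dt = (2.247×10^-12)(3680) = 8.27×10^-9 A.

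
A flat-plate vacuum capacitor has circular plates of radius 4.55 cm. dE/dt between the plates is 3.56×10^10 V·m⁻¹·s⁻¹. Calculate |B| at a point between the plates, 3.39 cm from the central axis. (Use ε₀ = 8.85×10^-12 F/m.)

6.71×10^-9 T

I_d = ε₀ dΦ_E/dt = ε₀ πR² (dE/dt) = (8.85×10^-12)(6.504×10^-3)(3.56×10^10) = 2.049×10^-3 A through the full plate area.
For r < R the Ampère–Maxwell law gives B(2πr) = μ₀ I_d (r²/R²), so B = μ₀ I_d r/(2πR²) = (4π×10^-7)(2.049×10^-3)(0.0339)/(2π·0.0455²) = 6.71×10^-9 T.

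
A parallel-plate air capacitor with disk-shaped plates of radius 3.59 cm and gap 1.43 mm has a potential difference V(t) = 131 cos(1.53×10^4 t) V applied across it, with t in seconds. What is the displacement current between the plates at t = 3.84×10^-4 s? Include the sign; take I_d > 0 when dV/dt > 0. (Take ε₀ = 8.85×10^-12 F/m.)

1.99×10^-5 A

C = ε₀A/d = (8.85×10^-12)(4.049×10^-3)/(1.43×10^-3) = 2.506×10^-11 F. dV/dt = V₀ω·−sin(ωt); at ωt = 5.8752 rad this factor is 0.3968.
I_d = C dV/dt = (2.506×10^-11)(131)(1.53×10^4)(0.3968) = 1.99×10^-5 A.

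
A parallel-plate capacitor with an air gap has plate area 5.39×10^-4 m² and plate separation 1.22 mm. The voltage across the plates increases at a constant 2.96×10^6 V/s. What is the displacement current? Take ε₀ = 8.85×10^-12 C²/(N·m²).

C = ε₀A/d = (8.85×10^-12)(5.39×10^-4)/(1.22×10^-3) = 3.910×10^-12 F.
I_d = C dV/dt = (3.910×10^-12)(2.96×10^6) = 1.16×10^-5 A.

1.16×10^-5 A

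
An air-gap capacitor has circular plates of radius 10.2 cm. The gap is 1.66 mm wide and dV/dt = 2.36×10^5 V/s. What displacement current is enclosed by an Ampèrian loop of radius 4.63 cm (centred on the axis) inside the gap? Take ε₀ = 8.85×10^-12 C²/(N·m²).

8.47×10^-6 A

I_d = C dV/dt with C = ε₀πR²/d = 1.743×10^-10 F, so I_d = (1.743×10^-10)(2.36×10^5) = 4.113×10^-5 A.
Since J_d is uniform, the enclosed fraction is (r/R)² = 0.2060, giving I_d,enc = 8.47×10^-6 A.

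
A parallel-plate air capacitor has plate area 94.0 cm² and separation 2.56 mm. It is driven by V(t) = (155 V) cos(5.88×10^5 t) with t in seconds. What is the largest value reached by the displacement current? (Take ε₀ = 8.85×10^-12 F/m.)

(dE/dt)_max = V₀ω/d = 3.560×10^10 V/(m·s); ω = 5.88×10^5 rad/s.
I_d,max = ε₀ A (dE/dt)_max = (8.85×10^-12)(9.40×10^-3)(3.560×10^10) = 2.96×10^-3 A.

2.96×10^-3 A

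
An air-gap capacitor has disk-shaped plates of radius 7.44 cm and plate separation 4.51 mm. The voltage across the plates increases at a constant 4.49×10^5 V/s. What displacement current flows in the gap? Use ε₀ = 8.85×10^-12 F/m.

C = ε₀A/d = (8.85×10^-12)(0.01739)/(4.51×10^-3) = 3.412×10^-11 F.
I_d = C dV/dt = (3.412×10^-11)(4.49×10^5) = 1.53×10^-5 A.

1.53×10^-5 A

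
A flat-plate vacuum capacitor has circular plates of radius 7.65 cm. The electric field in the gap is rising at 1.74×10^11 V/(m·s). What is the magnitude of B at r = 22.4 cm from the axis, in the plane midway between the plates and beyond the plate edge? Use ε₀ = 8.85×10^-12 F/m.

I_d = ε₀ dΦ_E/dt = ε₀ πR² (dE/dt) = (8.85×10^-12)(0.01839)(1.74×10^11) = 0.02832 A through the full plate area.
Outside the plates the loop encloses all of I_d, so B·2πr = μ₀ I_d and B = 2.53×10^-8 T.

2.53×10^-8 T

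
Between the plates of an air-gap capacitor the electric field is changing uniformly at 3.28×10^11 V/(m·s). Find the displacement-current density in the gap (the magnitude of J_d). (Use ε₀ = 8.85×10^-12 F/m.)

J_d = ε₀ dE/dt = (8.85×10^-12)(3.28×10^11) = 2.90 A/m².

2.90 A/m²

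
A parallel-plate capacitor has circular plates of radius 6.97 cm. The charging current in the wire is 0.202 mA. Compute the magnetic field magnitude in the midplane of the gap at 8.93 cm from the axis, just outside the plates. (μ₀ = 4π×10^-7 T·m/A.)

Between the plates the displacement current equals the wire current: I_d = 0.202 mA = 2.02×10^-4 A.
Outside the plates the loop encloses all of I_d, so B·2πr = μ₀ I_d and B = 4.52×10^-10 T.

4.52×10^-10 T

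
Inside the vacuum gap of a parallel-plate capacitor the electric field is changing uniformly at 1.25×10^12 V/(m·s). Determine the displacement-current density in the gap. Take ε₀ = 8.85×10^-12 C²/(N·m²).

J_d = ε₀ dE/dt = (8.85×10^-12)(1.25×10^12) = 11.1 A/m².

11.1 A/m²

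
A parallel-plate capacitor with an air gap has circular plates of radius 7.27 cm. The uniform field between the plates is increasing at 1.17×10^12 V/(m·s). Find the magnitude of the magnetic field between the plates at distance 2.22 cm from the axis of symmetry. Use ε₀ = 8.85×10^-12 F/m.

I_d = ε₀ dΦ_E/dt = ε₀ πR² (dE/dt) = (8.85×10^-12)(0.01660)(1.17×10^12) = 0.1719 A through the full plate area.
∮B·dl = μ₀ I_d,enc with I_d,enc = I_d r²/R² = 0.01603 A; so B = μ₀ I_d,enc/(2πr) = 1.44×10^-7 T.

1.44×10^-7 T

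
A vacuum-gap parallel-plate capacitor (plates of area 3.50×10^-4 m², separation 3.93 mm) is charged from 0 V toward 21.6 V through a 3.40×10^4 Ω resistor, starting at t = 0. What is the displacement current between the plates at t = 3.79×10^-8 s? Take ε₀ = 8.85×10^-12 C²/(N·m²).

C = ε₀A/d = (8.85×10^-12)(3.50×10^-4)/(3.93×10^-3) = 7.882×10^-13 F and τ = RC = 2.680×10^-8 s. I_d in the gap equals the RC charging current.
I_d(t) = (V₀/R) e^(−t/τ) = 6.353×10^-4 · e^(−1.414) = 1.54×10^-4 A.

1.54×10^-4 A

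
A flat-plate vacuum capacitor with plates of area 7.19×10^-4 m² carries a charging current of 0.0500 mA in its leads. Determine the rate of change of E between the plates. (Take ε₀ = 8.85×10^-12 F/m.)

By continuity, I_d in the gap equals the 0.0500 mA flowing in the wire.
Inverting I_d = ε₀ A dE/dt gives dE/dt = 5.00×10^-5 / (8.85×10^-12 · 7.19×10^-4) = 7.86×10^9 V/(m·s).

7.86×10^9 V/(m·s)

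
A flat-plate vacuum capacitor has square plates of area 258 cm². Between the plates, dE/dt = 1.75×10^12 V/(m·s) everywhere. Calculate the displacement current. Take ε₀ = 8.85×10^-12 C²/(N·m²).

0.400 A

With a uniform field, Φ_E = EA, so I_d = ε₀ A dE/dt = 0.400 A.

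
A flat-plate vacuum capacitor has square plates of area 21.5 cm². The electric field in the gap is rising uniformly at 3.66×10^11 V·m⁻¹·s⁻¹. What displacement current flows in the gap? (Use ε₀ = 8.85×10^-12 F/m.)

I_d = ε₀ A (dE/dt) = (8.85×10^-12)(2.15×10^-3 m²)(3.66×10^11) = 6.96×10^-3 A.

6.96×10^-3 A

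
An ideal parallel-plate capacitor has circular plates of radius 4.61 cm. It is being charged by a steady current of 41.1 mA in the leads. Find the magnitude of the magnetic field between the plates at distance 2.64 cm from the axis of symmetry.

1.02×10^-7 T

By continuity the displacement current in the gap matches the conduction current: I_d = 0.0411 A.
An Ampèrian loop of radius r encloses a fraction (r/R)² of I_d. Then B·2πr = μ₀ I_d (r/R)², giving B = μ₀ I_d r/(2πR²) = 1.02×10^-7 T.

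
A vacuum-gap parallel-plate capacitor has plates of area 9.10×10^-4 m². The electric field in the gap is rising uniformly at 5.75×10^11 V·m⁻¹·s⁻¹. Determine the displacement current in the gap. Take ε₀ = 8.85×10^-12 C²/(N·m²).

With a uniform field, Φ_E = EA, so I_d = ε₀ A dE/dt = 4.63×10^-3 A.

4.63×10^-3 A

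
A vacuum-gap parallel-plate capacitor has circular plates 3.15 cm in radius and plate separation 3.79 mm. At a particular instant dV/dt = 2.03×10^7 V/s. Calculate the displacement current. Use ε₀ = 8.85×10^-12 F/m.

1.48×10^-4 A

C = ε₀A/d = (8.85×10^-12)(3.117×10^-3)/(3.79×10^-3) = 7.278×10^-12 F.
I_d = C dV/dt = (7.278×10^-12)(2.03×10^7) = 1.48×10^-4 A.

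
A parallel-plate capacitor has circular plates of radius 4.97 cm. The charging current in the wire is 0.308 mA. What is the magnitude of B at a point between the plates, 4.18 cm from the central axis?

1.04×10^-9 T

No conduction current crosses the gap, so I_d there equals the 3.08×10^-4 A in the leads.
An Ampèrian loop of radius r encloses a fraction (r/R)² of I_d. Then B·2πr = μ₀ I_d (r/R)², giving B = μ₀ I_d r/(2πR²) = 1.04×10^-9 T.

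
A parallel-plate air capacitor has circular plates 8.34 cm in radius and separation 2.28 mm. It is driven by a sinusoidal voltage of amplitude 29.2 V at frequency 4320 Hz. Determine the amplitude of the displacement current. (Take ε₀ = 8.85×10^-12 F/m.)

6.72×10^-5 A

(dE/dt)_max = V₀ω/d = 3.476×10^8 V/(m·s); ω = 2πf = 2.714×10^4 rad/s.
I_d,max = ε₀ A (dE/dt)_max = (8.85×10^-12)(0.02185)(3.476×10^8) = 6.72×10^-5 A.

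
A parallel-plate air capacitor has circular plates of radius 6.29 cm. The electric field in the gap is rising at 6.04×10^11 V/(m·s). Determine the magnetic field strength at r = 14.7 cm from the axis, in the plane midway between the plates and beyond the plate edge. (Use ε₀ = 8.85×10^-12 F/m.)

I_d = ε₀ dΦ_E/dt = ε₀ πR² (dE/dt) = (8.85×10^-12)(0.01243)(6.04×10^11) = 0.06644 A through the full plate area.
Outside the plates the loop encloses all of I_d, so B·2πr = μ₀ I_d and B = 9.04×10^-8 T.

9.04×10^-8 T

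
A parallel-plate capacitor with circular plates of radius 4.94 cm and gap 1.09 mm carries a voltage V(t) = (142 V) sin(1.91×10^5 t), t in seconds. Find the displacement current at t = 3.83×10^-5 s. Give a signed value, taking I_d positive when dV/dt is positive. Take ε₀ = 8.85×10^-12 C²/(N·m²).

dE/dt = (V₀ω/d)·cos(ωt) with ωt = 7.3153 rad: (142)(1.91×10^5)(0.5130)/(1.09×10^-3) = 1.276×10^10 V/(m·s).
I_d = ε₀ A dE/dt = (8.85×10^-12)(7.667×10^-3)(1.276×10^10) = 8.66×10^-4 A.

8.66×10^-4 A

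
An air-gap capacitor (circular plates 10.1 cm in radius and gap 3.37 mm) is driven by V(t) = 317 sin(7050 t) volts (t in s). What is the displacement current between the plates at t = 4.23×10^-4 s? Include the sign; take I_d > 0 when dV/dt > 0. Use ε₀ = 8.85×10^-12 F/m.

C = ε₀A/d = (8.85×10^-12)(0.03205)/(3.37×10^-3) = 8.417×10^-11 F. dV/dt = V₀ω·cos(ωt); at ωt = 2.98215 rad this factor is -0.9873.
I_d = C dV/dt = (8.417×10^-11)(317)(7050)(-0.9873) = -1.86×10^-4 A.

-1.86×10^-4 A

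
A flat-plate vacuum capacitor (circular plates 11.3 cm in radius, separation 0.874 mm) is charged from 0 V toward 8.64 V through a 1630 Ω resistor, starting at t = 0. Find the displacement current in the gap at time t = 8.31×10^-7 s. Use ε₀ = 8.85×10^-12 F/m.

1.51×10^-3 A

C = ε₀A/d = (8.85×10^-12)(0.04011)/(8.74×10^-4) = 4.061×10^-10 F, so τ = RC = 6.619×10^-7 s.
The conduction current is I(t) = (V₀/R) e^(−t/τ), and the displacement current between the plates equals it.
t/τ = 1.255; I_d = (8.64/1630) · e^(−1.255) = (5.301×10^-3)(0.2851) = 1.51×10^-3 A.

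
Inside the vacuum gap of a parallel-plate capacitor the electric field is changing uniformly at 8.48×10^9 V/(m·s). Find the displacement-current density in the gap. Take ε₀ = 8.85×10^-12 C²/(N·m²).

J_d = ε₀ dE/dt = (8.85×10^-12)(8.48×10^9) = 0.0750 A/m².

0.0750 A/m²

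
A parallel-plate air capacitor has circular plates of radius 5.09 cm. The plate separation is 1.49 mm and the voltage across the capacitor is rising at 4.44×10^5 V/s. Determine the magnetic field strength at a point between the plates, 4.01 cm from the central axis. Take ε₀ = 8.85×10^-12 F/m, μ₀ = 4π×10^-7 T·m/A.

6.64×10^-11 T

I_d = C dV/dt with C = ε₀πR²/d = 4.834×10^-11 F, so I_d = (4.834×10^-11)(4.44×10^5) = 2.146×10^-5 A.
∮B·dl = μ₀ I_d,enc with I_d,enc = I_d r²/R² = 1.332×10^-5 A; so B = μ₀ I_d,enc/(2πr) = 6.64×10^-11 T.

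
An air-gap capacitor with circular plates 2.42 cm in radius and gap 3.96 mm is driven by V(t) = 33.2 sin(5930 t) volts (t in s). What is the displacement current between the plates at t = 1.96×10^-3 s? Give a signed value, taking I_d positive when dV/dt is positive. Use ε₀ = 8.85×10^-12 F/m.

4.75×10^-7 A

C = ε₀A/d = (8.85×10^-12)(1.840×10^-3)/(3.96×10^-3) = 4.112×10^-12 F. dV/dt = V₀ω·cos(ωt); at ωt = 11.6228 rad this factor is 0.5869.
I_d = C dV/dt = (4.112×10^-12)(33.2)(5930)(0.5869) = 4.75×10^-7 A.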